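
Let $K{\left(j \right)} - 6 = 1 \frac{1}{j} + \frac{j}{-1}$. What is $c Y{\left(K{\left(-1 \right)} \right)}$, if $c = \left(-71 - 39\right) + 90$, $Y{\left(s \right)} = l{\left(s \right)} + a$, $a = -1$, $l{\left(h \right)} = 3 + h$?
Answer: $-160$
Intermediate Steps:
$K{\left(j \right)} = 6 + \frac{1}{j} - j$ ($K{\left(j \right)} = 6 + \left(1 \frac{1}{j} + \frac{j}{-1}\right) = 6 + \left(\frac{1}{j} + j \left(-1\right)\right) = 6 - \left(j - \frac{1}{j}\right) = 6 + \frac{1}{j} - j$)
$Y{\left(s \right)} = 2 + s$ ($Y{\left(s \right)} = \left(3 + s\right) - 1 = 2 + s$)
$c = -20$ ($c = -110 + 90 = -20$)
$c Y{\left(K{\left(-1 \right)} \right)} = - 20 \left(2 + \left(6 + \frac{1}{-1} - -1\right)\right) = - 20 \left(2 + \left(6 - 1 + 1\right)\right) = - 20 \left(2 + 6\right) = \left(-20\right) 8 = -160$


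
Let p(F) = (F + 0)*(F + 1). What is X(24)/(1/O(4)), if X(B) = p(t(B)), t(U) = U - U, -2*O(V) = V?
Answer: 0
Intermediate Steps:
O(V) = -V/2
t(U) = 0
p(F) = F*(1 + F)
X(B) = 0 (X(B) = 0*(1 + 0) = 0*1 = 0)
X(24)/(1/O(4)) = 0/(1/(-½*4)) = 0/(1/(-2)) = 0/(-½) = 0*(-2) = 0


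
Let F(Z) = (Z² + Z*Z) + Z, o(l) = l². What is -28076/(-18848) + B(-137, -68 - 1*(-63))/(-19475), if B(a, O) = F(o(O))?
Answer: 275131/193192 ≈ 1.4241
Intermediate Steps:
F(Z) = Z + 2*Z² (F(Z) = (Z² + Z²) + Z = 2*Z² + Z = Z + 2*Z²)
B(a, O) = O²*(1 + 2*O²)
-28076/(-18848) + B(-137, -68 - 1*(-63))/(-19475) = -28076/(-18848) + ((-68 - 1*(-63))² + 2*(-68 - 1*(-63))⁴)/(-19475) = -28076*(-1/18848) + ((-68 + 63)² + 2*(-68 + 63)⁴)*(-1/19475) = 7019/4712 + ((-5)² + 2*(-5)⁴)*(-1/19475) = 7019/4712 + (25 + 2*625)*(-1/19475) = 7019/4712 + (25 + 1250)*(-1/19475) = 7019/4712 + 1275*(-1/19475) = 7019/4712 - 51/779 = 275131/193192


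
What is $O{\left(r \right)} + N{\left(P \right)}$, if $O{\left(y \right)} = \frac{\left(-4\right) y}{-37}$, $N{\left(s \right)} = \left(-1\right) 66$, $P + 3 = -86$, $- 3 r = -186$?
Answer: $- \frac{2194}{37} \approx -59.297$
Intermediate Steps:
$r = 62$ ($r = \left(- \frac{1}{3}\right) \left(-186\right) = 62$)
$P = -89$ ($P = -3 - 86 = -89$)
$N{\left(s \right)} = -66$
$O{\left(y \right)} = \frac{4 y}{37}$ ($O{\left(y \right)} = - 4 y \left(- \frac{1}{37}\right) = \frac{4 y}{37}$)
$O{\left(r \right)} + N{\left(P \right)} = \frac{4}{37} \cdot 62 - 66 = \frac{248}{37} - 66 = - \frac{2194}{37}$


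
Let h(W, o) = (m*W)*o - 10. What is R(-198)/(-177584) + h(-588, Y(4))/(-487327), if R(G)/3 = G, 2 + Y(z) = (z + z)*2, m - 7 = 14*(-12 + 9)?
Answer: -2312466091/3933703544 ≈ -0.58786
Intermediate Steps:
m = -35 (m = 7 + 14*(-12 + 9) = 7 + 14*(-3) = 7 - 42 = -35)
Y(z) = -2 + 4*z (Y(z) = -2 + (z + z)*2 = -2 + (2*z)*2 = -2 + 4*z)
R(G) = 3*G
h(W, o) = -10 - 35*W*o (h(W, o) = (-35*W)*o - 10 = -35*W*o - 10 = -10 - 35*W*o)
R(-198)/(-177584) + h(-588, Y(4))/(-487327) = (3*(-198))/(-177584) + (-10 - 35*(-588)*(-2 + 4*4))/(-487327) = -594*(-1/177584) + (-10 - 35*(-588)*(-2 + 16))*(-1/487327) = 27/8072 + (-10 - 35*(-588)*14)*(-1/487327) = 27/8072 + (-10 + 288120)*(-1/487327) = 27/8072 + 288110*(-1/487327) = 27/8072 - 288110/487327 = -2312466091/3933703544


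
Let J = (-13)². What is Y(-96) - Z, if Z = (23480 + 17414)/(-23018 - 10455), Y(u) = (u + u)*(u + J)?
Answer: -469116674/33473 ≈ -14015.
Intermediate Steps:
J = 169
Y(u) = 2*u*(169 + u) (Y(u) = (u + u)*(u + 169) = (2*u)*(169 + u) = 2*u*(169 + u))
Z = -40894/33473 (Z = 40894/(-33473) = 40894*(-1/33473) = -40894/33473 ≈ -1.2217)
Y(-96) - Z = 2*(-96)*(169 - 96) - 1*(-40894/33473) = 2*(-96)*73 + 40894/33473 = -14016 + 40894/33473 = -469116674/33473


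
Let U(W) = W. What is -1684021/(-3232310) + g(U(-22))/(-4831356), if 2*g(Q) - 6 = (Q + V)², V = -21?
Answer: 8133106994951/15616440312360 ≈ 0.52080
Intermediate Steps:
g(Q) = 3 + (-21 + Q)²/2 (g(Q) = 3 + (Q - 21)²/2 = 3 + (-21 + Q)²/2)
-1684021/(-3232310) + g(U(-22))/(-4831356) = -1684021/(-3232310) + (3 + (-21 - 22)²/2)/(-4831356) = -1684021*(-1/3232310) + (3 + (½)*(-43)²)*(-1/4831356) = 1684021/3232310 + (3 + (½)*1849)*(-1/4831356) = 1684021/3232310 + (3 + 1849/2)*(-1/4831356) = 1684021/3232310 + (1855/2)*(-1/4831356) = 1684021/3232310 - 1855/9662712 = 8133106994951/15616440312360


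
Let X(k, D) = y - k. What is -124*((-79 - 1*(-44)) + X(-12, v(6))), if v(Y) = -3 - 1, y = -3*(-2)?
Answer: 2108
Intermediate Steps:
y = 6
v(Y) = -4
X(k, D) = 6 - k
-124*((-79 - 1*(-44)) + X(-12, v(6))) = -124*((-79 - 1*(-44)) + (6 - 1*(-12))) = -124*((-79 + 44) + (6 + 12)) = -124*(-35 + 18) = -124*(-17) = 2108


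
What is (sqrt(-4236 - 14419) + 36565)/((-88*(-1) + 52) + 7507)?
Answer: 36565/7647 + I*sqrt(18655)/7647 ≈ 4.7816 + 0.017861*I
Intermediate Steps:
(sqrt(-4236 - 14419) + 36565)/((-88*(-1) + 52) + 7507) = (sqrt(-18655) + 36565)/((88 + 52) + 7507) = (I*sqrt(18655) + 36565)/(140 + 7507) = (36565 + I*sqrt(18655))/7647 = (36565 + I*sqrt(18655))*(1/7647) = 36565/7647 + I*sqrt(18655)/7647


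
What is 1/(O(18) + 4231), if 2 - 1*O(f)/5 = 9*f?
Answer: 1/3431 ≈ 0.00029146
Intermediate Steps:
O(f) = 10 - 45*f
1/(O(18) + 4231) = 1/((10 - 45*18) + 4231) = 1/((10 - 810) + 4231) = 1/(-800 + 4231) = 1/3431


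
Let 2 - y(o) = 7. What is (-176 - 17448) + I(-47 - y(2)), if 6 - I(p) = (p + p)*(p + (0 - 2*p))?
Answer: -14090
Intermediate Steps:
y(o) = -5 (y(o) = 2 - 1*7 = 2 - 7 = -5)
I(p) = 6 + 2*p**2 (I(p) = 6 - (p + p)*(p + (0 - 2*p)) = 6 - 2*p*(p - 2*p) = 6 - 2*p*(-p) = 6 - (-2)*p**2 = 6 + 2*p**2)
(-176 - 17448) + I(-47 - y(2)) = (-176 - 17448) + (6 + 2*(-47 - 1*(-5))**2) = -17624 + (6 + 2*(-47 + 5)**2) = -17624 + (6 + 2*(-42)**2) = -17624 + (6 + 2*1764) = -17624 + (6 + 3528) = -17624 + 3534 = -14090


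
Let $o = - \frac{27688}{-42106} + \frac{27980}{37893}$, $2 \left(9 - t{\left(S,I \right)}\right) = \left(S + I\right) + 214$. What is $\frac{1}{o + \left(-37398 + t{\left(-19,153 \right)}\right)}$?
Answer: $- \frac{797761329}{29965195147595} \approx -2.6623 \cdot 10^{-5}$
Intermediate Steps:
$t{\left(S,I \right)} = -98 - \frac{I}{2} - \frac{S}{2}$ ($t{\left(S,I \right)} = 9 - \frac{\left(S + I\right) + 214}{2} = 9 - \frac{\left(I + S\right) + 214}{2} = 9 - \frac{214 + I + S}{2} = 9 - \left(107 + \frac{I}{2} + \frac{S}{2}\right) = -98 - \frac{I}{2} - \frac{S}{2}$)
$o = \frac{1113653632}{797761329}$ ($o = \left(-27688\right) \left(- \frac{1}{42106}\right) + 27980 \cdot \frac{1}{37893} = \frac{13844}{21053} + \frac{27980}{37893} = \frac{1113653632}{797761329} \approx 1.396$)
$\frac{1}{o + \left(-37398 + t{\left(-19,153 \right)}\right)} = \frac{1}{\frac{1113653632}{797761329} - 37563} = \frac{1}{- \frac{29965195147595}{797761329}} = - \frac{797761329}{29965195147595}$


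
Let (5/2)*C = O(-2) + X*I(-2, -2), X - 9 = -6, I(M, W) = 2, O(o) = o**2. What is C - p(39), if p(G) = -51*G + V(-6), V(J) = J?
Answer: 1999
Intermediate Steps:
X = 3 (X = 9 - 6 = 3)
p(G) = -6 - 51*G (p(G) = -51*G - 6 = -6 - 51*G)
C = 4 (C = 2*((-2)**2 + 3*2)/5 = 2*(4 + 6)/5 = (2/5)*10 = 4)
C - p(39) = 4 - (-6 - 51*39) = 4 - (-6 - 1989) = 4 - 1*(-1995) = 4 + 1995 = 1999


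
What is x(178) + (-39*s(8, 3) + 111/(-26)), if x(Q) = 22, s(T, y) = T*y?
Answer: -23875/26 ≈ -918.27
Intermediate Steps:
x(178) + (-39*s(8, 3) + 111/(-26)) = 22 + (-312*3 + 111/(-26)) = 22 + (-39*24 + 111*(-1/26)) = 22 + (-936 - 111/26) = 22 - 24447/26 = -23875/26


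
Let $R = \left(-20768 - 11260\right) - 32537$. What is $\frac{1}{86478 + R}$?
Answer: $\frac{1}{21913} \approx 4.5635 \cdot 10^{-5}$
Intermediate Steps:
$R = -64565$ ($R = -32028 - 32537 = -64565$)
$\frac{1}{86478 + R} = \frac{1}{86478 - 64565} = \frac{1}{21913}$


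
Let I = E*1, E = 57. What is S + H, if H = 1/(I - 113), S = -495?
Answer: -27721/56 ≈ -495.02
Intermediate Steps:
I = 57 (I = 57*1 = 57)
H = -1/56 (H = 1/(57 - 113) = 1/(-56) = -1/56 ≈ -0.017857)
S + H = -495 - 1/56 = -27721/56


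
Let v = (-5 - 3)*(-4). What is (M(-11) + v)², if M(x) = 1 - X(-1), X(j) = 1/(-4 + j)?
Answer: 27556/25 ≈ 1102.2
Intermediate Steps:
M(x) = 6/5 (M(x) = 1 - 1/(-4 - 1) = 1 - 1/(-5) = 1 - 1*(-⅕) = 1 + ⅕ = 6/5)
v = 32 (v = -8*(-4) = 32)
(M(-11) + v)² = (6/5 + 32)² = (166/5)² = 27556/25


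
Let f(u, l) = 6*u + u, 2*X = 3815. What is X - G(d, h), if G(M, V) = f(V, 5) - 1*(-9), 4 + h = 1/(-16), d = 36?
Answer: 30831/16 ≈ 1926.9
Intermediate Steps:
X = 3815/2 (X = (½)*3815 = 3815/2 ≈ 1907.5)
h = -65/16 (h = -4 + 1/(-16) = -4 - 1/16 = -65/16 ≈ -4.0625)
f(u, l) = 7*u
G(M, V) = 9 + 7*V (G(M, V) = 7*V - 1*(-9) = 7*V + 9 = 9 + 7*V)
X - G(d, h) = 3815/2 - (9 + 7*(-65/16)) = 3815/2 - (9 - 455/16) = 3815/2 - 1*(-311/16) = 3815/2 + 311/16 = 30831/16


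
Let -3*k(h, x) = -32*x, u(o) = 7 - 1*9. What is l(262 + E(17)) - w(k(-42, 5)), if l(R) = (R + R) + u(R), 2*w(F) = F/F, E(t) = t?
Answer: 1111/2 ≈ 555.50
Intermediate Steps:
u(o) = -2 (u(o) = 7 - 9 = -2)
k(h, x) = 32*x/3 (k(h, x) = -(-32)*x/3 = 32*x/3)
w(F) = ½ (w(F) = (F/F)/2 = (½)*1 = ½)
l(R) = -2 + 2*R (l(R) = (R + R) - 2 = 2*R - 2 = -2 + 2*R)
l(262 + E(17)) - w(k(-42, 5)) = (-2 + 2*(262 + 17)) - 1*½ = (-2 + 2*279) - ½ = (-2 + 558) - ½ = 556 - ½ = 1111/2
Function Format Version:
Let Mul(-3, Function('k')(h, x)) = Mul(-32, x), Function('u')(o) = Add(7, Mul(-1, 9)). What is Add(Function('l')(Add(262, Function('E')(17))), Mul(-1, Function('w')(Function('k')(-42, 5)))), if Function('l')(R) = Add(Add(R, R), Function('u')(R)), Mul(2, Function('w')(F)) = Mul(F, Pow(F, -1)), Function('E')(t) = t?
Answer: Rational(1111, 2) ≈ 555.50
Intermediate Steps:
Function('u')(o) = -2 (Function('u')(o) = Add(7, -9) = -2)
Function('k')(h, x) = Mul(Rational(32, 3), x) (Function('k')(h, x) = Mul(Rational(-1, 3), Mul(-32, x)) = Mul(Rational(32, 3), x))
Function('w')(F) = Rational(1, 2) (Function('w')(F) = Mul(Rational(1, 2), Mul(F, Pow(F, -1))) = Mul(Rational(1, 2), 1) = Rational(1, 2))
Function('l')(R) = Add(-2, Mul(2, R)) (Function('l')(R) = Add(Add(R, R), -2) = Add(Mul(2, R), -2) = Add(-2, Mul(2, R)))
Add(Function('l')(Add(262, Function('E')(17))), Mul(-1, Function('w')(Function('k')(-42, 5)))) = Add(Add(-2, Mul(2, Add(262, 17))), Mul(-1, Rational(1, 2))) = Add(Add(-2, Mul(2, 279)), Rational(-1, 2)) = Add(Add(-2, 558), Rational(-1, 2)) = Add(556, Rational(-1, 2)) = Rational(1111, 2)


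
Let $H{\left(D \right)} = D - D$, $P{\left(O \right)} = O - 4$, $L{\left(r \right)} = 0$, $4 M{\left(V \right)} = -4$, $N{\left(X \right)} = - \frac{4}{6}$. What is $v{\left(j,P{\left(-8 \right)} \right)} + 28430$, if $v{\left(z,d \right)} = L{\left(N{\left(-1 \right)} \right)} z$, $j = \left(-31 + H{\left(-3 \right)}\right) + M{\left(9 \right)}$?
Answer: $28430$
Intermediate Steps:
$N{\left(X \right)} = - \frac{2}{3}$ ($N{\left(X \right)} = \left(-4\right) \frac{1}{6} = - \frac{2}{3}$)
$M{\left(V \right)} = -1$ ($M{\left(V \right)} = \frac{1}{4} \left(-4\right) = -1$)
$P{\left(O \right)} = -4 + O$ ($P{\left(O \right)} = O - 4 = -4 + O$)
$H{\left(D \right)} = 0$
$j = -32$ ($j = \left(-31 + 0\right) - 1 = -31 - 1 = -32$)
$v{\left(z,d \right)} = 0$ ($v{\left(z,d \right)} = 0 z = 0$)
$v{\left(j,P{\left(-8 \right)} \right)} + 28430 = 0 + 28430 = 28430$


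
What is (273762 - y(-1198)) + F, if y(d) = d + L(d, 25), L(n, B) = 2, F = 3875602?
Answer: 4150560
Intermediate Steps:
y(d) = 2 + d (y(d) = d + 2 = 2 + d)
(273762 - y(-1198)) + F = (273762 - (2 - 1198)) + 3875602 = (273762 - 1*(-1196)) + 3875602 = (273762 + 1196) + 3875602 = 274958 + 3875602 = 4150560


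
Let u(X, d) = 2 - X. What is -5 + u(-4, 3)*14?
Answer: 79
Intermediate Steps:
-5 + u(-4, 3)*14 = -5 + (2 - 1*(-4))*14 = -5 + (2 + 4)*14 = -5 + 6*14 = -5 + 84 = 79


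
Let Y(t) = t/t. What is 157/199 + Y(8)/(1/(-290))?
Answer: -57553/199 ≈ -289.21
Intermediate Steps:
Y(t) = 1
157/199 + Y(8)/(1/(-290)) = 157/199 + 1/1/(-290) = 157*(1/199) + 1/(-1/290) = 157/199 + 1*(-290) = 157/199 - 290 = -57553/199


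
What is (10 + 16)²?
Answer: 676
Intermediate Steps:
(10 + 16)² = 26² = 676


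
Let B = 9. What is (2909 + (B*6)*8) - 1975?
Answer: 1366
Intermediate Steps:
(2909 + (B*6)*8) - 1975 = (2909 + (9*6)*8) - 1975 = (2909 + 54*8) - 1975 = (2909 + 432) - 1975 = 3341 - 1975 = 1366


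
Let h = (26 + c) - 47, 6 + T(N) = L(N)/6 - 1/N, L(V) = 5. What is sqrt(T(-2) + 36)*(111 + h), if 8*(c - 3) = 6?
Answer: 125*sqrt(282)/4 ≈ 524.78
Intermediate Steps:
c = 15/4 (c = 3 + (1/8)*6 = 3 + 3/4 = 15/4 ≈ 3.7500)
T(N) = -31/6 - 1/N (T(N) = -6 + (5/6 - 1/N) = -31/6 - 1/N)
h = -69/4 (h = (26 + 15/4) - 47 = 119/4 - 47 = -69/4 ≈ -17.250)
sqrt(T(-2) + 36)*(111 + h) = sqrt((-31/6 - 1/(-2)) + 36)*(111 - 69/4) = sqrt((-31/6 - 1*(-1/2)) + 36)*(375/4) = sqrt((-31/6 + 1/2) + 36)*(375/4) = sqrt(-14/3 + 36)*(375/4) = sqrt(94/3)*(375/4) = (sqrt(282)/3)*(375/4) = 125*sqrt(282)/4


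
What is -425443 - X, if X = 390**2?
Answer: -577543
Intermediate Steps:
X = 152100
-425443 - X = -425443 - 1*152100 = -425443 - 152100 = -577543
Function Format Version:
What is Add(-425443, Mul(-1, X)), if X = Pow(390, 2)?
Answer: -577543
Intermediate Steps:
X = 152100
Add(-425443, Mul(-1, X)) = Add(-425443, Mul(-1, 152100)) = Add(-425443, -152100) = -577543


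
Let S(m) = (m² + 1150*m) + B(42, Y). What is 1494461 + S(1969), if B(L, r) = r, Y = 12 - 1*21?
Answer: 7635763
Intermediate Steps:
Y = -9 (Y = 12 - 21 = -9)
S(m) = -9 + m² + 1150*m (S(m) = (m² + 1150*m) - 9 = -9 + m² + 1150*m)
1494461 + S(1969) = 1494461 + (-9 + 1969² + 1150*1969) = 1494461 + (-9 + 3876961 + 2264350) = 1494461 + 6141302 = 7635763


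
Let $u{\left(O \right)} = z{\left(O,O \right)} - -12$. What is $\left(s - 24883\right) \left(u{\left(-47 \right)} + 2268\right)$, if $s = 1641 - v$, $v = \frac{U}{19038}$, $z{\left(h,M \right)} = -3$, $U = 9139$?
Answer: $- \frac{17676324435}{334} \approx -5.2923 \cdot 10^{7}$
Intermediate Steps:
$u{\left(O \right)} = 9$ ($u{\left(O \right)} = -3 - -12 = -3 + 12 = 9$)
$v = \frac{481}{1002}$ ($v = \frac{9139}{19038} = 9139 \cdot \frac{1}{19038} = \frac{481}{1002} \approx 0.48004$)
$s = \frac{1643801}{1002}$ ($s = 1641 - \frac{481}{1002} = \frac{1643801}{1002} \approx 1640.5$)
$\left(s - 24883\right) \left(u{\left(-47 \right)} + 2268\right) = \left(\frac{1643801}{1002} - 24883\right) \left(9 + 2268\right) = \left(- \frac{23288965}{1002}\right) 2277 = - \frac{17676324435}{334}$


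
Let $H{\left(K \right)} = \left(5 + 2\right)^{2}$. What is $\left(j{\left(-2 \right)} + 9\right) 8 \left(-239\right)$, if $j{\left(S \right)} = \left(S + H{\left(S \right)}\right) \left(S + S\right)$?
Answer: $342248$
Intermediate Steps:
$H{\left(K \right)} = 49$ ($H{\left(K \right)} = 7^{2} = 49$)
$j{\left(S \right)} = 2 S \left(49 + S\right)$ ($j{\left(S \right)} = \left(S + 49\right) \left(S + S\right) = \left(49 + S\right) 2 S = 2 S \left(49 + S\right)$)
$\left(j{\left(-2 \right)} + 9\right) 8 \left(-239\right) = \left(2 \left(-2\right) \left(49 - 2\right) + 9\right) 8 \left(-239\right) = \left(2 \left(-2\right) 47 + 9\right) 8 \left(-239\right) = \left(-188 + 9\right) 8 \left(-239\right) = \left(-179\right) 8 \left(-239\right) = \left(-1432\right) \left(-239\right) = 342248$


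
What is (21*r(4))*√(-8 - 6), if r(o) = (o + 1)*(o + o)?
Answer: 840*I*√14 ≈ 3143.0*I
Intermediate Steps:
r(o) = 2*o*(1 + o) (r(o) = (1 + o)*(2*o) = 2*o*(1 + o))
(21*r(4))*√(-8 - 6) = (21*(2*4*(1 + 4)))*√(-8 - 6) = (21*(2*4*5))*√(-14) = (21*40)*(I*√14) = 840*(I*√14) = 840*I*√14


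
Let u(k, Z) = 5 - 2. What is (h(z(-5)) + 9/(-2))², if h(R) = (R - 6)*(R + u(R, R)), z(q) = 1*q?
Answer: 1225/4 ≈ 306.25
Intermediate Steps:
u(k, Z) = 3
z(q) = q
h(R) = (-6 + R)*(3 + R) (h(R) = (R - 6)*(R + 3) = (-6 + R)*(3 + R))
(h(z(-5)) + 9/(-2))² = ((-18 + (-5)² - 3*(-5)) + 9/(-2))² = ((-18 + 25 + 15) + 9*(-½))² = (22 - 9/2)² = (35/2)² = 1225/4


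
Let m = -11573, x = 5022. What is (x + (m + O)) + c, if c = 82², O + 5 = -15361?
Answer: -15193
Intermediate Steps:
O = -15366 (O = -5 - 15361 = -15366)
c = 6724
(x + (m + O)) + c = (5022 + (-11573 - 15366)) + 6724 = (5022 - 26939) + 6724 = -21917 + 6724 = -15193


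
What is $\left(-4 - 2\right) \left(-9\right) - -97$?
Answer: $151$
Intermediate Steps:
$\left(-4 - 2\right) \left(-9\right) - -97 = \left(-6\right) \left(-9\right) + 97 = 54 + 97 = 151$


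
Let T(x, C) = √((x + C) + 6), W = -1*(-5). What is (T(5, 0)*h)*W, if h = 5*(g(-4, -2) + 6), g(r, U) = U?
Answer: 100*√11 ≈ 331.66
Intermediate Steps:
W = 5
h = 20 (h = 5*(-2 + 6) = 5*4 = 20)
T(x, C) = √(6 + C + x) (T(x, C) = √((C + x) + 6) = √(6 + C + x))
(T(5, 0)*h)*W = (√(6 + 0 + 5)*20)*5 = (√11*20)*5 = (20*√11)*5 = 100*√11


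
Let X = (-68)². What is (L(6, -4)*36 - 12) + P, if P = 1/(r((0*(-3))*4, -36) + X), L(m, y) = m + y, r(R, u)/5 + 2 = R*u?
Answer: 276841/4614 ≈ 60.000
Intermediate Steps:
r(R, u) = -10 + 5*R*u (r(R, u) = -10 + 5*(R*u) = -10 + 5*R*u)
X = 4624
P = 1/4614 (P = 1/((-10 + 5*((0*(-3))*4)*(-36)) + 4624) = 1/((-10 + 5*(0*4)*(-36)) + 4624) = 1/((-10 + 5*0*(-36)) + 4624) = 1/((-10 + 0) + 4624) = 1/(-10 + 4624) = 1/4614 ≈ 0.00021673)
(L(6, -4)*36 - 12) + P = ((6 - 4)*36 - 12) + 1/4614 = (2*36 - 12) + 1/4614 = (72 - 12) + 1/4614 = 60 + 1/4614 = 276841/4614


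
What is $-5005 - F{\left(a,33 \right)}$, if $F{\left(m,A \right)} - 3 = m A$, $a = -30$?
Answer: $-4018$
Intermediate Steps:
$F{\left(m,A \right)} = 3 + A m$ ($F{\left(m,A \right)} = 3 + m A = 3 + A m$)
$-5005 - F{\left(a,33 \right)} = -5005 - \left(3 + 33 \left(-30\right)\right) = -5005 - \left(3 - 990\right) = -5005 - -987 = -5005 + 987 = -4018$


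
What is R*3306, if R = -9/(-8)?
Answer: 14877/4 ≈ 3719.3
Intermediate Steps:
R = 9/8 (R = -9*(-⅛) = 9/8 ≈ 1.1250)
R*3306 = (9/8)*3306 = 14877/4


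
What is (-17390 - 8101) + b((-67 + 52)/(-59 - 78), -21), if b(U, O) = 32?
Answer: -25459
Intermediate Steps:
(-17390 - 8101) + b((-67 + 52)/(-59 - 78), -21) = (-17390 - 8101) + 32 = -25491 + 32 = -25459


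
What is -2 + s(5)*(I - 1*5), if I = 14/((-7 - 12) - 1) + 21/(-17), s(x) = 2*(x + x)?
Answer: -2392/17 ≈ -140.71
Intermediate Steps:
s(x) = 4*x (s(x) = 2*(2*x) = 4*x)
I = -329/170 (I = 14/(-19 - 1) + 21*(-1/17) = 14/(-20) - 21/17 = 14*(-1/20) - 21/17 = -7/10 - 21/17 = -329/170 ≈ -1.9353)
-2 + s(5)*(I - 1*5) = -2 + (4*5)*(-329/170 - 1*5) = -2 + 20*(-329/170 - 5) = -2 + 20*(-1179/170) = -2 - 2358/17 = -2392/17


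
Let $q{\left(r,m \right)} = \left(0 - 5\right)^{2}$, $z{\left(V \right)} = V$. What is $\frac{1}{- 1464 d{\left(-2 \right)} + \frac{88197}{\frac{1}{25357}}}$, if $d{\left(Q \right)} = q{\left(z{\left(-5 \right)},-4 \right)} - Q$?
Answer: $\frac{1}{2236371801} \approx 4.4715 \cdot 10^{-10}$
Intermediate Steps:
$q{\left(r,m \right)} = 25$ ($q{\left(r,m \right)} = \left(-5\right)^{2} = 25$)
$d{\left(Q \right)} = 25 - Q$
$\frac{1}{- 1464 d{\left(-2 \right)} + \frac{88197}{\frac{1}{25357}}} = \frac{1}{- 1464 \left(25 - -2\right) + \frac{88197}{\frac{1}{25357}}} = \frac{1}{- 1464 \left(25 + 2\right) + 88197 \frac{1}{\frac{1}{25357}}} = \frac{1}{\left(-1464\right) 27 + 88197 \cdot 25357} = \frac{1}{-39528 + 2236411329} = \frac{1}{2236371801}$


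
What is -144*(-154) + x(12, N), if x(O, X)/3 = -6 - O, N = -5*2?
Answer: 22122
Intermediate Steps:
N = -10
x(O, X) = -18 - 3*O (x(O, X) = 3*(-6 - O) = -18 - 3*O)
-144*(-154) + x(12, N) = -144*(-154) + (-18 - 3*12) = 22176 + (-18 - 36) = 22176 - 54 = 22122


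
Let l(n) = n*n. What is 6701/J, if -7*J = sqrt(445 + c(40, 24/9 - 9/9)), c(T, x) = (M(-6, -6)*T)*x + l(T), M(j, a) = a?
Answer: -6701*sqrt(1645)/235 ≈ -1156.5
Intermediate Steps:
l(n) = n**2
c(T, x) = T**2 - 6*T*x (c(T, x) = (-6*T)*x + T**2 = -6*T*x + T**2 = T**2 - 6*T*x)
J = -sqrt(1645)/7 (J = -sqrt(445 + 40*(40 - 6*(24/9 - 9/9)))/7 = -sqrt(445 + 40*(40 - 6*(24*(1/9) - 9*1/9)))/7 = -sqrt(445 + 40*(40 - 6*(8/3 - 1)))/7 = -sqrt(445 + 40*(40 - 6*5/3))/7 = -sqrt(445 + 40*(40 - 10))/7 = -sqrt(445 + 40*30)/7 = -sqrt(445 + 1200)/7 = -sqrt(1645)/7 ≈ -5.7941)
6701/J = 6701/((-sqrt(1645)/7)) = 6701*(-sqrt(1645)/235) = -6701*sqrt(1645)/235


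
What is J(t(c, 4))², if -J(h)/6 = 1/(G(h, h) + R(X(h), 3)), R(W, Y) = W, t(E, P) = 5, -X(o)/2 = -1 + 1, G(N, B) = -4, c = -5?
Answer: 9/4 ≈ 2.2500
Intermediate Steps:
X(o) = 0 (X(o) = -2*(-1 + 1) = -2*0 = 0)
J(h) = 3/2 (J(h) = -6/(-4 + 0) = -6/(-4) = -6*(-¼) = 3/2)
J(t(c, 4))² = (3/2)² = 9/4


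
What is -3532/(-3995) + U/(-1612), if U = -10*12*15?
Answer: 3221146/1609985 ≈ 2.0007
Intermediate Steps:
U = -1800 (U = -120*15 = -1800)
-3532/(-3995) + U/(-1612) = -3532/(-3995) - 1800/(-1612) = -3532*(-1/3995) - 1800*(-1/1612) = 3532/3995 + 450/403 = 3221146/1609985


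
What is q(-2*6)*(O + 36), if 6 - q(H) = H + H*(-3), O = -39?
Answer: 54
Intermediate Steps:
q(H) = 6 + 2*H (q(H) = 6 - (H + H*(-3)) = 6 - (H - 3*H) = 6 - (-2)*H = 6 + 2*H)
q(-2*6)*(O + 36) = (6 + 2*(-2*6))*(-39 + 36) = (6 + 2*(-12))*(-3) = (6 - 24)*(-3) = -18*(-3) = 54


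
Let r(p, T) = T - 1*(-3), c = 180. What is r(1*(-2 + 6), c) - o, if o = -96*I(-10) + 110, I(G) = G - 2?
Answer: -1079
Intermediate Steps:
I(G) = -2 + G
r(p, T) = 3 + T (r(p, T) = T + 3 = 3 + T)
o = 1262 (o = -96*(-2 - 10) + 110 = -96*(-12) + 110 = 1152 + 110 = 1262)
r(1*(-2 + 6), c) - o = (3 + 180) - 1*1262 = 183 - 1262 = -1079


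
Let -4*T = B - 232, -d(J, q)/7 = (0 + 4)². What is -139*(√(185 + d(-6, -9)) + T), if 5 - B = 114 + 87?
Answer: -14873 - 139*√73 ≈ -16061.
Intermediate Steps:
B = -196 (B = 5 - (114 + 87) = 5 - 1*201 = 5 - 201 = -196)
d(J, q) = -112 (d(J, q) = -7*(0 + 4)² = -7*4² = -7*16 = -112)
T = 107 (T = -(-196 - 232)/4 = -¼*(-428) = 107)
-139*(√(185 + d(-6, -9)) + T) = -139*(√(185 - 112) + 107) = -139*(√73 + 107) = -139*(107 + √73) = -14873 - 139*√73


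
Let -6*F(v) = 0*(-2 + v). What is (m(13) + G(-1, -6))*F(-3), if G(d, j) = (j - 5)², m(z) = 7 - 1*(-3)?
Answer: 0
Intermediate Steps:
m(z) = 10 (m(z) = 7 + 3 = 10)
F(v) = 0 (F(v) = -0*(-2 + v) = -⅙*0 = 0)
G(d, j) = (-5 + j)²
(m(13) + G(-1, -6))*F(-3) = (10 + (-5 - 6)²)*0 = (10 + (-11)²)*0 = (10 + 121)*0 = 131*0 = 0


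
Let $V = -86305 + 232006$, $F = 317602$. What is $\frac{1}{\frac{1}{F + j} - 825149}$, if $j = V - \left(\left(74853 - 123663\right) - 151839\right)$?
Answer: $- \frac{663952}{547859328847} \approx -1.2119 \cdot 10^{-6}$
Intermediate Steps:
$V = 145701$
$j = 346350$ ($j = 145701 - \left(\left(74853 - 123663\right) - 151839\right) = 145701 - \left(-48810 - 151839\right) = 145701 - -200649 = 145701 + 200649 = 346350$)
$\frac{1}{\frac{1}{F + j} - 825149} = \frac{1}{\frac{1}{317602 + 346350} - 825149} = \frac{1}{\frac{1}{663952} - 825149} = \frac{1}{- \frac{547859328847}{663952}} = - \frac{663952}{547859328847}$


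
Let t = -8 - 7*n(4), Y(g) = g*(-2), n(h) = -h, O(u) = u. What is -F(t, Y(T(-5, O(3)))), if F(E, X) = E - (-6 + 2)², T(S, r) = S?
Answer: -4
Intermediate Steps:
Y(g) = -2*g
t = 20 (t = -8 - (-7)*4 = -8 - 7*(-4) = -8 + 28 = 20)
F(E, X) = -16 + E (F(E, X) = E - 1*(-4)² = E - 1*16 = E - 16 = -16 + E)
-F(t, Y(T(-5, O(3)))) = -(-16 + 20) = -1*4 = -4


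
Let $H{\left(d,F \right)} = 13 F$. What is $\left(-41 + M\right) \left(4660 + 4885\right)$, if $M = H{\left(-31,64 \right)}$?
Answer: $7550095$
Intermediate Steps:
$M = 832$ ($M = 13 \cdot 64 = 832$)
$\left(-41 + M\right) \left(4660 + 4885\right) = \left(-41 + 832\right) \left(4660 + 4885\right) = 791 \cdot 9545 = 7550095$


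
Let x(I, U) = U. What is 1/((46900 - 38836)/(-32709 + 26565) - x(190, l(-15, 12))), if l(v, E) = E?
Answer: -16/213 ≈ -0.075117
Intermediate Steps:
1/((46900 - 38836)/(-32709 + 26565) - x(190, l(-15, 12))) = 1/((46900 - 38836)/(-32709 + 26565) - 1*12) = 1/(8064/(-6144) - 12) = 1/(8064*(-1/6144) - 12) = 1/(-21/16 - 12) = 1/(-213/16) = -16/213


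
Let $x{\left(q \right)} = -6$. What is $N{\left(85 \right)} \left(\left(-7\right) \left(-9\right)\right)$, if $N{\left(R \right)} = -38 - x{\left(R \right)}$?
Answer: $-2016$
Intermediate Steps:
$N{\left(R \right)} = -32$ ($N{\left(R \right)} = -38 - -6 = -38 + 6 = -32$)
$N{\left(85 \right)} \left(\left(-7\right) \left(-9\right)\right) = - 32 \left(\left(-7\right) \left(-9\right)\right) = \left(-32\right) 63 = -2016$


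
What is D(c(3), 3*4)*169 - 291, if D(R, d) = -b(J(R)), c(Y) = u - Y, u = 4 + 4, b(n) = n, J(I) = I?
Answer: -1136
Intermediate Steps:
u = 8
c(Y) = 8 - Y
D(R, d) = -R
D(c(3), 3*4)*169 - 291 = -(8 - 1*3)*169 - 291 = -(8 - 3)*169 - 291 = -1*5*169 - 291 = -5*169 - 291 = -845 - 291 = -1136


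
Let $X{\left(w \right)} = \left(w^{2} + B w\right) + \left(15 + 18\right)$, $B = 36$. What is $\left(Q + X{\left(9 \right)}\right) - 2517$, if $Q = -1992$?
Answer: $-4071$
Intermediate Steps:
$X{\left(w \right)} = 33 + w^{2} + 36 w$ ($X{\left(w \right)} = \left(w^{2} + 36 w\right) + \left(15 + 18\right) = \left(w^{2} + 36 w\right) + 33 = 33 + w^{2} + 36 w$)
$\left(Q + X{\left(9 \right)}\right) - 2517 = \left(-1992 + \left(33 + 9^{2} + 36 \cdot 9\right)\right) - 2517 = \left(-1992 + \left(33 + 81 + 324\right)\right) - 2517 = \left(-1992 + 438\right) - 2517 = -1554 - 2517 = -4071$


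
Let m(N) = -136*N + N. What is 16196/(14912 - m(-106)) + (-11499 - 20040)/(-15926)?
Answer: 138461987/4793726 ≈ 28.884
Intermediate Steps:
m(N) = -135*N
16196/(14912 - m(-106)) + (-11499 - 20040)/(-15926) = 16196/(14912 - (-135)*(-106)) + (-11499 - 20040)/(-15926) = 16196/(14912 - 1*14310) - 31539*(-1/15926) = 16196/(14912 - 14310) + 31539/15926 = 16196/602 + 31539/15926 = 16196*(1/602) + 31539/15926 = 8098/301 + 31539/15926 = 138461987/4793726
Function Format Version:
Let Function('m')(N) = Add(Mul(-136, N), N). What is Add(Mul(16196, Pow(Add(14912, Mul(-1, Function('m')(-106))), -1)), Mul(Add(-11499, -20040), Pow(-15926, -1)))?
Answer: Rational(138461987, 4793726) ≈ 28.884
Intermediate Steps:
Function('m')(N) = Mul(-135, N)
Add(Mul(16196, Pow(Add(14912, Mul(-1, Function('m')(-106))), -1)), Mul(Add(-11499, -20040), Pow(-15926, -1))) = Add(Mul(16196, Pow(Add(14912, Mul(-1, Mul(-135, -106))), -1)), Mul(Add(-11499, -20040), Pow(-15926, -1))) = Add(Mul(16196, Pow(Add(14912, Mul(-1, 14310)), -1)), Mul(-31539, Rational(-1, 15926))) = Add(Mul(16196, Pow(Add(14912, -14310), -1)), Rational(31539, 15926)) = Add(Mul(16196, Pow(602, -1)), Rational(31539, 15926)) = Add(Mul(16196, Rational(1, 602)), Rational(31539, 15926)) = Add(Rational(8098, 301), Rational(31539, 15926)) = Rational(138461987, 4793726)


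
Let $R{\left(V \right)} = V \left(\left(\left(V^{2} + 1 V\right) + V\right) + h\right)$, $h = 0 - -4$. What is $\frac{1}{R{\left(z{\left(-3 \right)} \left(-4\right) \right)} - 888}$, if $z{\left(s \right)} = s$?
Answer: $\frac{1}{1176} \approx 0.00085034$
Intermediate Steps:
$h = 4$ ($h = 0 + 4 = 4$)
$R{\left(V \right)} = V \left(4 + V^{2} + 2 V\right)$ ($R{\left(V \right)} = V \left(\left(\left(V^{2} + 1 V\right) + V\right) + 4\right) = V \left(\left(\left(V^{2} + V\right) + V\right) + 4\right) = V \left(\left(\left(V + V^{2}\right) + V\right) + 4\right) = V \left(\left(V^{2} + 2 V\right) + 4\right) = V \left(4 + V^{2} + 2 V\right)$)
$\frac{1}{R{\left(z{\left(-3 \right)} \left(-4\right) \right)} - 888} = \frac{1}{\left(-3\right) \left(-4\right) \left(4 + \left(\left(-3\right) \left(-4\right)\right)^{2} + 2 \left(\left(-3\right) \left(-4\right)\right)\right) - 888} = \frac{1}{12 \left(4 + 12^{2} + 2 \cdot 12\right) - 888} = \frac{1}{12 \left(4 + 144 + 24\right) - 888} = \frac{1}{12 \cdot 172 - 888} = \frac{1}{2064 - 888} = \frac{1}{1176}$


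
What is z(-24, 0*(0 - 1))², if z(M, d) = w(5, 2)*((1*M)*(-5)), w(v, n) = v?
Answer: 360000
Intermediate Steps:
z(M, d) = -25*M (z(M, d) = 5*((1*M)*(-5)) = 5*(M*(-5)) = 5*(-5*M) = -25*M)
z(-24, 0*(0 - 1))² = (-25*(-24))² = 600² = 360000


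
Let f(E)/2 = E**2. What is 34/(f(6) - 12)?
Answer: 17/30 ≈ 0.56667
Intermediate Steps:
f(E) = 2*E**2
34/(f(6) - 12) = 34/(2*6**2 - 12) = 34/(2*36 - 12) = 34/(72 - 12) = 34/60 = 34*(1/60) = 17/30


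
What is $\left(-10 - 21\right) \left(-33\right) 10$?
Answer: $10230$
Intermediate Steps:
$\left(-10 - 21\right) \left(-33\right) 10 = \left(-31\right) \left(-33\right) 10 = 1023 \cdot 10 = 10230$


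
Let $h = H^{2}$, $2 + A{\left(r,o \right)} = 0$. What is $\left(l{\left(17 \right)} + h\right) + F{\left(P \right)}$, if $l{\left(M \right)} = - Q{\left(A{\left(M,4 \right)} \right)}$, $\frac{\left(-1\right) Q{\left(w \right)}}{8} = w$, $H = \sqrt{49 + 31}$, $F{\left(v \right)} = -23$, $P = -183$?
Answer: $41$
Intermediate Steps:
$A{\left(r,o \right)} = -2$ ($A{\left(r,o \right)} = -2 + 0 = -2$)
$H = 4 \sqrt{5}$ ($H = \sqrt{80} = 4 \sqrt{5} \approx 8.9443$)
$Q{\left(w \right)} = - 8 w$
$l{\left(M \right)} = -16$ ($l{\left(M \right)} = - \left(-8\right) \left(-2\right) = \left(-1\right) 16 = -16$)
$h = 80$ ($h = \left(4 \sqrt{5}\right)^{2} = 80$)
$\left(l{\left(17 \right)} + h\right) + F{\left(P \right)} = \left(-16 + 80\right) - 23 = 64 - 23 = 41$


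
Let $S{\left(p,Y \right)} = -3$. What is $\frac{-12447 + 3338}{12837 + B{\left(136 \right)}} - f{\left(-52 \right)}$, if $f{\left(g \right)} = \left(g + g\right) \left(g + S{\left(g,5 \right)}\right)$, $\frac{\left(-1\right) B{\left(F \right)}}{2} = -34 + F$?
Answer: $- \frac{72269869}{12633} \approx -5720.7$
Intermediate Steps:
$B{\left(F \right)} = 68 - 2 F$ ($B{\left(F \right)} = - 2 \left(-34 + F\right) = 68 - 2 F$)
$f{\left(g \right)} = 2 g \left(-3 + g\right)$ ($f{\left(g \right)} = \left(g + g\right) \left(g - 3\right) = 2 g \left(-3 + g\right)$)
$\frac{-12447 + 3338}{12837 + B{\left(136 \right)}} - f{\left(-52 \right)} = \frac{-12447 + 3338}{12837 + \left(68 - 272\right)} - 2 \left(-52\right) \left(-3 - 52\right) = - \frac{9109}{12837 + \left(68 - 272\right)} - 2 \left(-52\right) \left(-55\right) = - \frac{9109}{12837 - 204} - 5720 = - \frac{9109}{12633} - 5720 = - \frac{72269869}{12633}$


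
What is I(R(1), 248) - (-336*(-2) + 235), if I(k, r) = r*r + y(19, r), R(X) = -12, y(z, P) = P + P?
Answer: 61093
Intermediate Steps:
y(z, P) = 2*P
I(k, r) = r² + 2*r (I(k, r) = r*r + 2*r = r² + 2*r)
I(R(1), 248) - (-336*(-2) + 235) = 248*(2 + 248) - (-336*(-2) + 235) = 248*250 - (672 + 235) = 62000 - 1*907 = 62000 - 907 = 61093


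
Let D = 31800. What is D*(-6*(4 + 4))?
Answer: -1526400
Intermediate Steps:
D*(-6*(4 + 4)) = 31800*(-6*(4 + 4)) = 31800*(-6*8) = 31800*(-48) = -1526400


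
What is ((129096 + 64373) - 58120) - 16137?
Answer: 119212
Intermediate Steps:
((129096 + 64373) - 58120) - 16137 = (193469 - 58120) - 16137 = 135349 - 16137 = 119212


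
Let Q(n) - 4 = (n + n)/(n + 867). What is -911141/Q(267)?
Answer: -172205649/845 ≈ -2.0379e+5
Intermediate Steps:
Q(n) = 4 + 2*n/(867 + n) (Q(n) = 4 + (n + n)/(n + 867) = 4 + (2*n)/(867 + n) = 4 + 2*n/(867 + n))
-911141/Q(267) = -911141*(867 + 267)/(6*(578 + 267)) = -911141/(6*845/1134) = -911141/(6*(1/1134)*845) = -911141/845/189 = -911141*189/845 = -172205649/845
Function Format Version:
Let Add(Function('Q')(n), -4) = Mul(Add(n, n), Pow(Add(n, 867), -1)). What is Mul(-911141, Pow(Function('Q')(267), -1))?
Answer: Rational(-172205649, 845) ≈ -2.0379e+5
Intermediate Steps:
Function('Q')(n) = Add(4, Mul(2, n, Pow(Add(867, n), -1))) (Function('Q')(n) = Add(4, Mul(Add(n, n), Pow(Add(n, 867), -1))) = Add(4, Mul(Mul(2, n), Pow(Add(867, n), -1))) = Add(4, Mul(2, n, Pow(Add(867, n), -1))))
Mul(-911141, Pow(Function('Q')(267), -1)) = Mul(-911141, Pow(Mul(6, Pow(Add(867, 267), -1), Add(578, 267)), -1)) = Mul(-911141, Pow(Mul(6, Pow(1134, -1), 845), -1)) = Mul(-911141, Pow(Mul(6, Rational(1, 1134), 845), -1)) = Mul(-911141, Pow(Rational(845, 189), -1)) = Mul(-911141, Rational(189, 845)) = Rational(-172205649, 845)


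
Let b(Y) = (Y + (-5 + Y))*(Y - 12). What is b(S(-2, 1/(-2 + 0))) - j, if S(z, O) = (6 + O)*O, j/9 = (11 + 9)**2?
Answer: -27561/8 ≈ -3445.1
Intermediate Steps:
j = 3600 (j = 9*(11 + 9)**2 = 9*20**2 = 9*400 = 3600)
S(z, O) = O*(6 + O)
b(Y) = (-12 + Y)*(-5 + 2*Y) (b(Y) = (-5 + 2*Y)*(-12 + Y) = (-12 + Y)*(-5 + 2*Y))
b(S(-2, 1/(-2 + 0))) - j = (60 - 29*(6 + 1/(-2 + 0))/(-2 + 0) + 2*((6 + 1/(-2 + 0))/(-2 + 0))**2) - 1*3600 = (60 - 29*(6 + 1/(-2))/(-2) + 2*((6 + 1/(-2))/(-2))**2) - 3600 = (60 - (-29)*(6 - 1/2)/2 + 2*(-(6 - 1/2)/2)**2) - 3600 = (60 - (-29)*11/(2*2) + 2*(-1/2*11/2)**2) - 3600 = (60 - 29*(-11/4) + 2*(-11/4)**2) - 3600 = (60 + 319/4 + 2*(121/16)) - 3600 = (60 + 319/4 + 121/8) - 3600 = 1239/8 - 3600 = -27561/8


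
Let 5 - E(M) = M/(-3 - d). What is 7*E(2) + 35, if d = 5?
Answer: 287/4 ≈ 71.750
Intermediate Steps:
E(M) = 5 + M/8 (E(M) = 5 - M/(-3 - 1*5) = 5 - M/(-3 - 5) = 5 - M/(-8) = 5 - M*(-1)/8 = 5 - (-1)*M/8 = 5 + M/8)
7*E(2) + 35 = 7*(5 + (1/8)*2) + 35 = 7*(5 + 1/4) + 35 = 7*(21/4) + 35 = 147/4 + 35 = 287/4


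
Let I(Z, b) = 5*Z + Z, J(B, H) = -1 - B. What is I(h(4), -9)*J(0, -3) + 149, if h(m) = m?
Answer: 125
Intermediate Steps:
I(Z, b) = 6*Z
I(h(4), -9)*J(0, -3) + 149 = (6*4)*(-1 - 1*0) + 149 = 24*(-1 + 0) + 149 = 24*(-1) + 149 = -24 + 149 = 125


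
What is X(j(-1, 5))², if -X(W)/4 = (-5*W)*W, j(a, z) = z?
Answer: 250000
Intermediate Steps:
X(W) = 20*W² (X(W) = -4*(-5*W)*W = -(-20)*W² = 20*W²)
X(j(-1, 5))² = (20*5²)² = (20*25)² = 500² = 250000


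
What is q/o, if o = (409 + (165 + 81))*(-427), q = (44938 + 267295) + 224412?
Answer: -107329/55937 ≈ -1.9187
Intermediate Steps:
q = 536645 (q = 312233 + 224412 = 536645)
o = -279685 (o = (409 + 246)*(-427) = 655*(-427) = -279685)
q/o = 536645/(-279685) = 536645*(-1/279685) = -107329/55937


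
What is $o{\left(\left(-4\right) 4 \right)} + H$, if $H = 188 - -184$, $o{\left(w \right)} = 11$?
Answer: $383$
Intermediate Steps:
$H = 372$ ($H = 188 + 184 = 372$)
$o{\left(\left(-4\right) 4 \right)} + H = 11 + 372 = 383$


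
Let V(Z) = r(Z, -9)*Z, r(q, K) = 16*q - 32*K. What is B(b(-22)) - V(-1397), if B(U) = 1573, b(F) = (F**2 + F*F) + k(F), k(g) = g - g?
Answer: -30821835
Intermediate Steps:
k(g) = 0
b(F) = 2*F**2 (b(F) = (F**2 + F*F) + 0 = (F**2 + F**2) + 0 = 2*F**2 + 0 = 2*F**2)
r(q, K) = -32*K + 16*q
V(Z) = Z*(288 + 16*Z) (V(Z) = (-32*(-9) + 16*Z)*Z = (288 + 16*Z)*Z = Z*(288 + 16*Z))
B(b(-22)) - V(-1397) = 1573 - 16*(-1397)*(18 - 1397) = 1573 - 16*(-1397)*(-1379) = 1573 - 1*30823408 = 1573 - 30823408 = -30821835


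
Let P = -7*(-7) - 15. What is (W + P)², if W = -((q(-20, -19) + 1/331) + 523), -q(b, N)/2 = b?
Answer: 30660010000/109561 ≈ 2.7984e+5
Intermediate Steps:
q(b, N) = -2*b
P = 34 (P = 49 - 15 = 34)
W = -186354/331 (W = -((-2*(-20) + 1/331) + 523) = -((40 + 1/331) + 523) = -(13241/331 + 523) = -1*186354/331 = -186354/331 ≈ -563.00)
(W + P)² = (-186354/331 + 34)² = (-175100/331)² = 30660010000/109561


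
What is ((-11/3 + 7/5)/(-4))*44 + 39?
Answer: 959/15 ≈ 63.933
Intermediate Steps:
((-11/3 + 7/5)/(-4))*44 + 39 = ((-11*⅓ + 7*(⅕))*(-¼))*44 + 39 = ((-11/3 + 7/5)*(-¼))*44 + 39 = -34/15*(-¼)*44 + 39 = (17/30)*44 + 39 = 374/15 + 39 = 959/15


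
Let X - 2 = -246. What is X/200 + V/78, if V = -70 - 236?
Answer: -3343/650 ≈ -5.1431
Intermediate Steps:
X = -244 (X = 2 - 246 = -244)
V = -306
X/200 + V/78 = -244/200 - 306/78 = -244*1/200 - 306*1/78 = -61/50 - 51/13 = -3343/650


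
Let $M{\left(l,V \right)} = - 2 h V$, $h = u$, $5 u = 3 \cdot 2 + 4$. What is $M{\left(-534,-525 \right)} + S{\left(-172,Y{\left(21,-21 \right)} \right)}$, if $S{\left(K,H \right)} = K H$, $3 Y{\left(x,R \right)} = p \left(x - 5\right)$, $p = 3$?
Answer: $-652$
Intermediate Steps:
$u = 2$ ($u = \frac{3 \cdot 2 + 4}{5} = \frac{6 + 4}{5} = \frac{1}{5} \cdot 10 = 2$)
$h = 2$
$Y{\left(x,R \right)} = -5 + x$ ($Y{\left(x,R \right)} = \frac{3 \left(x - 5\right)}{3} = \frac{3 \left(-5 + x\right)}{3} = \frac{-15 + 3 x}{3} = -5 + x$)
$M{\left(l,V \right)} = - 4 V$ ($M{\left(l,V \right)} = \left(-2\right) 2 V = - 4 V$)
$S{\left(K,H \right)} = H K$
$M{\left(-534,-525 \right)} + S{\left(-172,Y{\left(21,-21 \right)} \right)} = \left(-4\right) \left(-525\right) + \left(-5 + 21\right) \left(-172\right) = 2100 + 16 \left(-172\right) = 2100 - 2752 = -652$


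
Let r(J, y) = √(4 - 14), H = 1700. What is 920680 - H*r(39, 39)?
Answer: 920680 - 1700*I*√10 ≈ 9.2068e+5 - 5375.9*I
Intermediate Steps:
r(J, y) = I*√10 (r(J, y) = √(-10) = I*√10)
920680 - H*r(39, 39) = 920680 - 1700*I*√10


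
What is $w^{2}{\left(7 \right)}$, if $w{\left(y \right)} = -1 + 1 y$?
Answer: $36$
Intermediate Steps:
$w{\left(y \right)} = -1 + y$
$w^{2}{\left(7 \right)} = \left(-1 + 7\right)^{2} = 6^{2} = 36$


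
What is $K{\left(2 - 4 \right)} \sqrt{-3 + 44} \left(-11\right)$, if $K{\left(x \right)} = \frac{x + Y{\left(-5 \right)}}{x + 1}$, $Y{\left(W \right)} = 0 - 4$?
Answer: $- 66 \sqrt{41} \approx -422.61$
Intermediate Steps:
$Y{\left(W \right)} = -4$ ($Y{\left(W \right)} = 0 - 4 = -4$)
$K{\left(x \right)} = \frac{-4 + x}{1 + x}$ ($K{\left(x \right)} = \frac{x - 4}{x + 1} = \frac{-4 + x}{1 + x}$)
$K{\left(2 - 4 \right)} \sqrt{-3 + 44} \left(-11\right) = \frac{-4 + \left(2 - 4\right)}{1 + \left(2 - 4\right)} \sqrt{-3 + 44} \left(-11\right) = \frac{-4 + \left(2 - 4\right)}{1 + \left(2 - 4\right)} \sqrt{41} \left(-11\right) = \frac{-4 - 2}{1 - 2} \sqrt{41} \left(-11\right) = \frac{1}{-1} \left(-6\right) \sqrt{41} \left(-11\right) = \left(-1\right) \left(-6\right) \sqrt{41} \left(-11\right) = 6 \sqrt{41} \left(-11\right) = - 66 \sqrt{41}$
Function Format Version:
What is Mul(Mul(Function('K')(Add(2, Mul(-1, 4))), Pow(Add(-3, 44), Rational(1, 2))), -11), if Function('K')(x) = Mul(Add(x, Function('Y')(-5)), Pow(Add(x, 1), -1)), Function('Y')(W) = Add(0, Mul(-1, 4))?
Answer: Mul(-66, Pow(41, Rational(1, 2))) ≈ -422.61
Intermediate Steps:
Function('Y')(W) = -4 (Function('Y')(W) = Add(0, -4) = -4)
Function('K')(x) = Mul(Pow(Add(1, x), -1), Add(-4, x)) (Function('K')(x) = Mul(Add(x, -4), Pow(Add(x, 1), -1)) = Mul(Add(-4, x), Pow(Add(1, x), -1)) = Mul(Pow(Add(1, x), -1), Add(-4, x)))
Mul(Mul(Function('K')(Add(2, Mul(-1, 4))), Pow(Add(-3, 44), Rational(1, 2))), -11) = Mul(Mul(Mul(Pow(Add(1, Add(2, Mul(-1, 4))), -1), Add(-4, Add(2, Mul(-1, 4)))), Pow(Add(-3, 44), Rational(1, 2))), -11) = Mul(Mul(Mul(Pow(Add(1, Add(2, -4)), -1), Add(-4, Add(2, -4))), Pow(41, Rational(1, 2))), -11) = Mul(Mul(Mul(Pow(Add(1, -2), -1), Add(-4, -2)), Pow(41, Rational(1, 2))), -11) = Mul(Mul(Mul(Pow(-1, -1), -6), Pow(41, Rational(1, 2))), -11) = Mul(Mul(Mul(-1, -6), Pow(41, Rational(1, 2))), -11) = Mul(Mul(6, Pow(41, Rational(1, 2))), -11) = Mul(-66, Pow(41, Rational(1, 2)))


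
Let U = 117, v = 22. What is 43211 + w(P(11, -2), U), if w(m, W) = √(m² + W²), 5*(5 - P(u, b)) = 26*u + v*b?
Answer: 43211 + √389314/5 ≈ 43336.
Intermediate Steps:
P(u, b) = 5 - 26*u/5 - 22*b/5 (P(u, b) = 5 - (26*u + 22*b)/5 = 5 - (22*b + 26*u)/5 = 5 + (-26*u/5 - 22*b/5) = 5 - 26*u/5 - 22*b/5)
w(m, W) = √(W² + m²)
43211 + w(P(11, -2), U) = 43211 + √(117² + (5 - 26/5*11 - 22/5*(-2))²) = 43211 + √(13689 + (5 - 286/5 + 44/5)²) = 43211 + √(13689 + (-217/5)²) = 43211 + √(13689 + 47089/25) = 43211 + √(389314/25) = 43211 + √389314/5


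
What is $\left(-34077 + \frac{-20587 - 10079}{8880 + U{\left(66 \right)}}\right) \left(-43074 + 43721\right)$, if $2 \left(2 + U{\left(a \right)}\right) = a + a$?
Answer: $- \frac{98607767019}{4472} \approx -2.205 \cdot 10^{7}$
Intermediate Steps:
$U{\left(a \right)} = -2 + a$ ($U{\left(a \right)} = -2 + \frac{a + a}{2} = -2 + \frac{2 a}{2} = -2 + a$)
$\left(-34077 + \frac{-20587 - 10079}{8880 + U{\left(66 \right)}}\right) \left(-43074 + 43721\right) = \left(-34077 + \frac{-20587 - 10079}{8880 + \left(-2 + 66\right)}\right) \left(-43074 + 43721\right) = \left(-34077 + \frac{-20587 - 10079}{8880 + 64}\right) 647 = \left(-34077 - \frac{30666}{8944}\right) 647 = \left(-34077 - \frac{15333}{4472}\right) 647 = \left(- \frac{152407677}{4472}\right) 647 = - \frac{98607767019}{4472}$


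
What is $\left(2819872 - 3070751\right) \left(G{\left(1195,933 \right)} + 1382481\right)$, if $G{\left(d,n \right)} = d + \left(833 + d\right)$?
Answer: $-347644033816$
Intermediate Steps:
$G{\left(d,n \right)} = 833 + 2 d$
$\left(2819872 - 3070751\right) \left(G{\left(1195,933 \right)} + 1382481\right) = \left(2819872 - 3070751\right) \left(\left(833 + 2 \cdot 1195\right) + 1382481\right) = - 250879 \left(\left(833 + 2390\right) + 1382481\right) = - 250879 \left(3223 + 1382481\right) = \left(-250879\right) 1385704 = -347644033816$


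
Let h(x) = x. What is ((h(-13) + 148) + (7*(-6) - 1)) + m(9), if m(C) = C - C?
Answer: 92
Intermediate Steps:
m(C) = 0
((h(-13) + 148) + (7*(-6) - 1)) + m(9) = ((-13 + 148) + (7*(-6) - 1)) + 0 = (135 + (-42 - 1)) + 0 = (135 - 43) + 0 = 92 + 0 = 92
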